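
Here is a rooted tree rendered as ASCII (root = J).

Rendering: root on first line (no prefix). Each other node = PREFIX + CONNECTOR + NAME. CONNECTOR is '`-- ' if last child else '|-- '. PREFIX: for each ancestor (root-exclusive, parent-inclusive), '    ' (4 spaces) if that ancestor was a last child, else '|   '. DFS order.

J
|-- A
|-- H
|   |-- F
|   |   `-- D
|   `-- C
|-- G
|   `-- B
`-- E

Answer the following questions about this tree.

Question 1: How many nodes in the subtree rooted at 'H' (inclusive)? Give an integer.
Answer: 4

Derivation:
Subtree rooted at H contains: C, D, F, H
Count = 4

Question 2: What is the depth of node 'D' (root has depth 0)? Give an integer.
Answer: 3

Derivation:
Path from root to D: J -> H -> F -> D
Depth = number of edges = 3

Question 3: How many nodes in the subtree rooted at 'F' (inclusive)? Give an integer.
Answer: 2

Derivation:
Subtree rooted at F contains: D, F
Count = 2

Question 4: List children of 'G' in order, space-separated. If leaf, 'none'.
Answer: B

Derivation:
Node G's children (from adjacency): B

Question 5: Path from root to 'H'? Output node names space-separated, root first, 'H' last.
Answer: J H

Derivation:
Walk down from root: J -> H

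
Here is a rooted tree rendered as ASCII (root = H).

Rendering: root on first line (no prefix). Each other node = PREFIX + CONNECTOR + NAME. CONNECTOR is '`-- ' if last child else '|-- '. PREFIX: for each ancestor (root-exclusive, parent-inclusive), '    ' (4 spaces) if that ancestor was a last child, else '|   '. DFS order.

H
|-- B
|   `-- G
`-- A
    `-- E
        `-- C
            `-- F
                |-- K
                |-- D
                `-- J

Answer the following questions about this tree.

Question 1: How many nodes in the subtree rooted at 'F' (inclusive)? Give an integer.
Subtree rooted at F contains: D, F, J, K
Count = 4

Answer: 4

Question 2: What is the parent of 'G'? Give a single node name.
Scan adjacency: G appears as child of B

Answer: B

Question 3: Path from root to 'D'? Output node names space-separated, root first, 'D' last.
Answer: H A E C F D

Derivation:
Walk down from root: H -> A -> E -> C -> F -> D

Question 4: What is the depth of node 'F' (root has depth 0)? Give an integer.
Path from root to F: H -> A -> E -> C -> F
Depth = number of edges = 4

Answer: 4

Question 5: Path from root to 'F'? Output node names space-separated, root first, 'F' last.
Walk down from root: H -> A -> E -> C -> F

Answer: H A E C F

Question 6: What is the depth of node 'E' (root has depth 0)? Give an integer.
Answer: 2

Derivation:
Path from root to E: H -> A -> E
Depth = number of edges = 2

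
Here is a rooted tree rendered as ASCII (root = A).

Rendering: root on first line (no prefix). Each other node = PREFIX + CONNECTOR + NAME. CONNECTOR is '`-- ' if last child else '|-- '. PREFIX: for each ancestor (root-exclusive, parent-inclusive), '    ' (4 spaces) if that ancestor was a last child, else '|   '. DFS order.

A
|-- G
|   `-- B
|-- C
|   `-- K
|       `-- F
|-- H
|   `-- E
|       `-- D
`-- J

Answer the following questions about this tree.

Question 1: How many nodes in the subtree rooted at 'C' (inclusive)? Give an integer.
Answer: 3

Derivation:
Subtree rooted at C contains: C, F, K
Count = 3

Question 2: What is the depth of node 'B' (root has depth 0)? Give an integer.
Path from root to B: A -> G -> B
Depth = number of edges = 2

Answer: 2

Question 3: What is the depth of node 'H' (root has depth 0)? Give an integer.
Path from root to H: A -> H
Depth = number of edges = 1

Answer: 1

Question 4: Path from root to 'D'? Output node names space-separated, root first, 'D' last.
Walk down from root: A -> H -> E -> D

Answer: A H E D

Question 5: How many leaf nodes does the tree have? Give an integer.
Answer: 4

Derivation:
Leaves (nodes with no children): B, D, F, J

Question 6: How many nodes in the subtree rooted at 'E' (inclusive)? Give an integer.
Subtree rooted at E contains: D, E
Count = 2

Answer: 2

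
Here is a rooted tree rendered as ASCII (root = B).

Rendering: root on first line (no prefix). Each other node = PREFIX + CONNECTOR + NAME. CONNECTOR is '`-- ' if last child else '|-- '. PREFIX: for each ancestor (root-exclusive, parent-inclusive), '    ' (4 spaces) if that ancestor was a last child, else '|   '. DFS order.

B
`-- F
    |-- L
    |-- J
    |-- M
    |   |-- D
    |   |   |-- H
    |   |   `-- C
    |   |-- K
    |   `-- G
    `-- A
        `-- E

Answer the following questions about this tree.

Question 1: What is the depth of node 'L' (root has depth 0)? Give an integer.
Answer: 2

Derivation:
Path from root to L: B -> F -> L
Depth = number of edges = 2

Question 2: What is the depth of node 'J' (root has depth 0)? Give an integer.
Answer: 2

Derivation:
Path from root to J: B -> F -> J
Depth = number of edges = 2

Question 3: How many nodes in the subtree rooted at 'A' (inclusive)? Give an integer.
Answer: 2

Derivation:
Subtree rooted at A contains: A, E
Count = 2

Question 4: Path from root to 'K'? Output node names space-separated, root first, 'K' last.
Walk down from root: B -> F -> M -> K

Answer: B F M K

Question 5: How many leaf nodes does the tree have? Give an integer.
Leaves (nodes with no children): C, E, G, H, J, K, L

Answer: 7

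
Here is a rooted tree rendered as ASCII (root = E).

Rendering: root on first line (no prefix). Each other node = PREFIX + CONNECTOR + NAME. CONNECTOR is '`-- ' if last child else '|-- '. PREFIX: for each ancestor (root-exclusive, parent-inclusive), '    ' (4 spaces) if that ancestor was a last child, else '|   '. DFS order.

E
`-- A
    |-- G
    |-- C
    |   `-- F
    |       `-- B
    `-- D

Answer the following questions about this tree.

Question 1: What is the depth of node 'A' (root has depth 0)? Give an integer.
Path from root to A: E -> A
Depth = number of edges = 1

Answer: 1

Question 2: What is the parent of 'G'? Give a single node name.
Answer: A

Derivation:
Scan adjacency: G appears as child of A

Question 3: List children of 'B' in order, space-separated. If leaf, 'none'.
Node B's children (from adjacency): (leaf)

Answer: none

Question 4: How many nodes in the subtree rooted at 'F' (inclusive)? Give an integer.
Subtree rooted at F contains: B, F
Count = 2

Answer: 2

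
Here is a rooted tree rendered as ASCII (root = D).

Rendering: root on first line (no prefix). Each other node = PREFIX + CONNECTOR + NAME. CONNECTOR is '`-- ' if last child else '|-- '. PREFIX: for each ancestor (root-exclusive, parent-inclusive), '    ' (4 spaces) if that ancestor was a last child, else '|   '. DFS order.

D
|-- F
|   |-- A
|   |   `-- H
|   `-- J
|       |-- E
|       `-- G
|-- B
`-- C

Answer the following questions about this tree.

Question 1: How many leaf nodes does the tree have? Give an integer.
Answer: 5

Derivation:
Leaves (nodes with no children): B, C, E, G, H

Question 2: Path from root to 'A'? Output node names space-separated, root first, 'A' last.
Walk down from root: D -> F -> A

Answer: D F A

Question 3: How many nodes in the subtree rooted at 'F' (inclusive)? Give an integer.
Answer: 6

Derivation:
Subtree rooted at F contains: A, E, F, G, H, J
Count = 6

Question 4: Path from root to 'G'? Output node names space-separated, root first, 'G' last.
Walk down from root: D -> F -> J -> G

Answer: D F J G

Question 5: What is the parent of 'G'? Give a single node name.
Scan adjacency: G appears as child of J

Answer: J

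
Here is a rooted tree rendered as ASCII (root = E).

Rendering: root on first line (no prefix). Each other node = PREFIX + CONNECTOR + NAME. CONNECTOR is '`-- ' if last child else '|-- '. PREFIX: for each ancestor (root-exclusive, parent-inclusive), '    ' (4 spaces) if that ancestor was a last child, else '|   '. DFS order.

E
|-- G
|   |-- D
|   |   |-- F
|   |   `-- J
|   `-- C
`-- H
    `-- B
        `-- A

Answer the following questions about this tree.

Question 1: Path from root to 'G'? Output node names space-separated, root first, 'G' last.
Answer: E G

Derivation:
Walk down from root: E -> G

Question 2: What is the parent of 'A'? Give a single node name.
Scan adjacency: A appears as child of B

Answer: B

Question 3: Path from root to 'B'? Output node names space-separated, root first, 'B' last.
Answer: E H B

Derivation:
Walk down from root: E -> H -> B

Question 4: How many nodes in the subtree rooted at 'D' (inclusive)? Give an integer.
Subtree rooted at D contains: D, F, J
Count = 3

Answer: 3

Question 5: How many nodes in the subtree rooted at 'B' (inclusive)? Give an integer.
Subtree rooted at B contains: A, B
Count = 2

Answer: 2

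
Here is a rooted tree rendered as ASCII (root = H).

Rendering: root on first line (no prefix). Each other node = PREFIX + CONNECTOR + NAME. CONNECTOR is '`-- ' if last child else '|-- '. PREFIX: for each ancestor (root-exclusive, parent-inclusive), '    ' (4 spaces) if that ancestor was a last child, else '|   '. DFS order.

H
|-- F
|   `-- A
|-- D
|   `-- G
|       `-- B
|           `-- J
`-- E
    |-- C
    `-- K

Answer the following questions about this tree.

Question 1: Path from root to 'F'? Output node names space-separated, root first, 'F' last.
Walk down from root: H -> F

Answer: H F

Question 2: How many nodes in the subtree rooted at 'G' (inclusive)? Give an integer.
Subtree rooted at G contains: B, G, J
Count = 3

Answer: 3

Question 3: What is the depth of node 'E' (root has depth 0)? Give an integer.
Path from root to E: H -> E
Depth = number of edges = 1

Answer: 1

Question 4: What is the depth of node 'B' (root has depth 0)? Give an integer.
Path from root to B: H -> D -> G -> B
Depth = number of edges = 3

Answer: 3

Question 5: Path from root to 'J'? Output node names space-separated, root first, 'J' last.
Answer: H D G B J

Derivation:
Walk down from root: H -> D -> G -> B -> J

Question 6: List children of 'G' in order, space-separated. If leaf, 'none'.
Answer: B

Derivation:
Node G's children (from adjacency): B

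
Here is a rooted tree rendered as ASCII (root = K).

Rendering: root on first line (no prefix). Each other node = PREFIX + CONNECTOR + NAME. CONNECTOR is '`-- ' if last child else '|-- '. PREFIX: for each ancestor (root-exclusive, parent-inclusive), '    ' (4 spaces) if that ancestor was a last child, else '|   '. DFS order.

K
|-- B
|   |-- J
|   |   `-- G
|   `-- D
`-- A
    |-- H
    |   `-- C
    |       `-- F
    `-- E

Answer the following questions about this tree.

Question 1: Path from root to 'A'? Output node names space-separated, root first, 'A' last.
Answer: K A

Derivation:
Walk down from root: K -> A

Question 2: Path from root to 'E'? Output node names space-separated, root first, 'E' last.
Answer: K A E

Derivation:
Walk down from root: K -> A -> E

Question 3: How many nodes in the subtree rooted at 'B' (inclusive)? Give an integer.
Answer: 4

Derivation:
Subtree rooted at B contains: B, D, G, J
Count = 4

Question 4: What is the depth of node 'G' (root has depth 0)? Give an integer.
Path from root to G: K -> B -> J -> G
Depth = number of edges = 3

Answer: 3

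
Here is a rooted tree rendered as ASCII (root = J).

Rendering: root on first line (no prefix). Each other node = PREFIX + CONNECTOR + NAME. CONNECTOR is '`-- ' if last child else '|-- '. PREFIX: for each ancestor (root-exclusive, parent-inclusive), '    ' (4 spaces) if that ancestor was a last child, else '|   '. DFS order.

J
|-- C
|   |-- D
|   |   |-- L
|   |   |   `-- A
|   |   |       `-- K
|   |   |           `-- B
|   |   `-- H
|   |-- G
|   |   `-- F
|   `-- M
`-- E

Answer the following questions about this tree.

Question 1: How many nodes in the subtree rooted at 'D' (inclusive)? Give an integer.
Answer: 6

Derivation:
Subtree rooted at D contains: A, B, D, H, K, L
Count = 6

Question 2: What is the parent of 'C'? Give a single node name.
Answer: J

Derivation:
Scan adjacency: C appears as child of J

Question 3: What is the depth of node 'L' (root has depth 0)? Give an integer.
Answer: 3

Derivation:
Path from root to L: J -> C -> D -> L
Depth = number of edges = 3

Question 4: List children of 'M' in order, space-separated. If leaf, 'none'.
Answer: none

Derivation:
Node M's children (from adjacency): (leaf)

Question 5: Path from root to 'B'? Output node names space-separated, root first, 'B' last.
Answer: J C D L A K B

Derivation:
Walk down from root: J -> C -> D -> L -> A -> K -> B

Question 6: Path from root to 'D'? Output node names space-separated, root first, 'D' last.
Walk down from root: J -> C -> D

Answer: J C D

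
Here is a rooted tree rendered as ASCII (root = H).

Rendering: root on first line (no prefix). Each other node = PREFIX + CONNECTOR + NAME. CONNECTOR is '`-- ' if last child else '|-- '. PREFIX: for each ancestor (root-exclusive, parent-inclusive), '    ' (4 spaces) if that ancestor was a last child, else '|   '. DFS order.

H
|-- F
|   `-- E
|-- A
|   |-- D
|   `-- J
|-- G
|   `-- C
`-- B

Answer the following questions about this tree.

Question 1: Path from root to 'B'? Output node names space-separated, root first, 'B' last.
Answer: H B

Derivation:
Walk down from root: H -> B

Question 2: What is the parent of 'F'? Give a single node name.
Answer: H

Derivation:
Scan adjacency: F appears as child of H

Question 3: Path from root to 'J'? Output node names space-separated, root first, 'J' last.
Answer: H A J

Derivation:
Walk down from root: H -> A -> J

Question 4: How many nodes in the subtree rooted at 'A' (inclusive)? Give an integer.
Subtree rooted at A contains: A, D, J
Count = 3

Answer: 3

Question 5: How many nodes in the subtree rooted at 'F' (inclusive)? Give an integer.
Answer: 2

Derivation:
Subtree rooted at F contains: E, F
Count = 2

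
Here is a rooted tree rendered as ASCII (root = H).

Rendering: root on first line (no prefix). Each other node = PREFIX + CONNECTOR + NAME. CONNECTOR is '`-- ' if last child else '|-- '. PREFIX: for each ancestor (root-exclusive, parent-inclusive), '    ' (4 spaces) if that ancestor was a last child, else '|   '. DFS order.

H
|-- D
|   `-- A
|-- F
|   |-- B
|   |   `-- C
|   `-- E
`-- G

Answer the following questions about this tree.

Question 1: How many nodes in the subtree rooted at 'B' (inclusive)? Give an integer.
Subtree rooted at B contains: B, C
Count = 2

Answer: 2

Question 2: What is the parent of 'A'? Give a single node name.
Scan adjacency: A appears as child of D

Answer: D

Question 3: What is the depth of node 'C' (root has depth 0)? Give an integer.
Path from root to C: H -> F -> B -> C
Depth = number of edges = 3

Answer: 3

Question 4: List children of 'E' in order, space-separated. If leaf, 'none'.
Node E's children (from adjacency): (leaf)

Answer: none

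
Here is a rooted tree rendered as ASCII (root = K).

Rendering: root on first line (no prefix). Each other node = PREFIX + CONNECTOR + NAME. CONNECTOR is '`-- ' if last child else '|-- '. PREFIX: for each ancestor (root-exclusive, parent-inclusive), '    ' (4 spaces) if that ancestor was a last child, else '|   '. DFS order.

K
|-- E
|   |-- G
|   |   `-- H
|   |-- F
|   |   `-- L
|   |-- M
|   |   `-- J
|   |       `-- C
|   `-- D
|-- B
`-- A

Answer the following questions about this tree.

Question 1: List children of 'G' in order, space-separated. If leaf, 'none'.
Answer: H

Derivation:
Node G's children (from adjacency): H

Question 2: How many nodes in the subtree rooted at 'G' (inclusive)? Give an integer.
Subtree rooted at G contains: G, H
Count = 2

Answer: 2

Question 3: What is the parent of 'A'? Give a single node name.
Scan adjacency: A appears as child of K

Answer: K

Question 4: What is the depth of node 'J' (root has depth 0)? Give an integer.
Path from root to J: K -> E -> M -> J
Depth = number of edges = 3

Answer: 3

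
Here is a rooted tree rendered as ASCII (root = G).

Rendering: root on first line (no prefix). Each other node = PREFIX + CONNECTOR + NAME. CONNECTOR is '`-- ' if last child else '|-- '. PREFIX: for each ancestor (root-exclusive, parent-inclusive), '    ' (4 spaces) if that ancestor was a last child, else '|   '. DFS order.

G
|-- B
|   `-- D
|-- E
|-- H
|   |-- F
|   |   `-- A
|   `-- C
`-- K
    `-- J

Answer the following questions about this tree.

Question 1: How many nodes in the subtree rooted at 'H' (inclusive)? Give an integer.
Answer: 4

Derivation:
Subtree rooted at H contains: A, C, F, H
Count = 4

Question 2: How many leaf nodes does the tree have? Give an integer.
Leaves (nodes with no children): A, C, D, E, J

Answer: 5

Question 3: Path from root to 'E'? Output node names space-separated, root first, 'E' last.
Answer: G E

Derivation:
Walk down from root: G -> E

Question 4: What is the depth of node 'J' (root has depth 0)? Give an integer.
Answer: 2

Derivation:
Path from root to J: G -> K -> J
Depth = number of edges = 2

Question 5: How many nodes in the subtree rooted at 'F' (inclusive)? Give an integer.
Subtree rooted at F contains: A, F
Count = 2

Answer: 2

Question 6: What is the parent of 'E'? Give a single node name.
Scan adjacency: E appears as child of G

Answer: G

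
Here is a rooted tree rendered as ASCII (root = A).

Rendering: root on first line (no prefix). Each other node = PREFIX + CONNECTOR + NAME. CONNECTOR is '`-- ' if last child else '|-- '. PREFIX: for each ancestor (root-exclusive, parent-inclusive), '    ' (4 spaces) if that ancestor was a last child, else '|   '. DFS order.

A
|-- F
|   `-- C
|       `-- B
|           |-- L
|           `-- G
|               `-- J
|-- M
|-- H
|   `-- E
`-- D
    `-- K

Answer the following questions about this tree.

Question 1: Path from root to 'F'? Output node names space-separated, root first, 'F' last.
Walk down from root: A -> F

Answer: A F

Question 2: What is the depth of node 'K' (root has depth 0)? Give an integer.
Path from root to K: A -> D -> K
Depth = number of edges = 2

Answer: 2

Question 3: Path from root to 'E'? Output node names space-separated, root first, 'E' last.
Answer: A H E

Derivation:
Walk down from root: A -> H -> E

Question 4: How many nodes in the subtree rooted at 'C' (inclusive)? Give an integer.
Subtree rooted at C contains: B, C, G, J, L
Count = 5

Answer: 5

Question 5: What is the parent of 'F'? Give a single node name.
Scan adjacency: F appears as child of A

Answer: A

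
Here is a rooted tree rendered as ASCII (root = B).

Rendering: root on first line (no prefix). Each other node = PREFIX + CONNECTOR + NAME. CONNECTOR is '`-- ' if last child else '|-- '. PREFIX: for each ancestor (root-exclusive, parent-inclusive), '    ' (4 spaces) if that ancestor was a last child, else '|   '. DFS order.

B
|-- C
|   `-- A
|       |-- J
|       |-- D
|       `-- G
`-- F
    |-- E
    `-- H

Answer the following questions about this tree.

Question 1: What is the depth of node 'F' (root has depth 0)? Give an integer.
Answer: 1

Derivation:
Path from root to F: B -> F
Depth = number of edges = 1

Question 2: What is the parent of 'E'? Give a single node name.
Answer: F

Derivation:
Scan adjacency: E appears as child of F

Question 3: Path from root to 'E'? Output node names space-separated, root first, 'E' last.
Walk down from root: B -> F -> E

Answer: B F E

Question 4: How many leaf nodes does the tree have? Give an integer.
Leaves (nodes with no children): D, E, G, H, J

Answer: 5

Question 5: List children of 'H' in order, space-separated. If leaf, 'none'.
Answer: none

Derivation:
Node H's children (from adjacency): (leaf)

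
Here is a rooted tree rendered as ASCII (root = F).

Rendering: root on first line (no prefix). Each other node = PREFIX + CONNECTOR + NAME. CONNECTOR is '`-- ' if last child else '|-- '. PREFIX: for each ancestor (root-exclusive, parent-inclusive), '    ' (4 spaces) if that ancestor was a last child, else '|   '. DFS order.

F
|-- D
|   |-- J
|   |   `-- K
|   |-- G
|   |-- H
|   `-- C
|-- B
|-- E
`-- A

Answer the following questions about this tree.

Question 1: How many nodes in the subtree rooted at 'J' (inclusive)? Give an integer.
Answer: 2

Derivation:
Subtree rooted at J contains: J, K
Count = 2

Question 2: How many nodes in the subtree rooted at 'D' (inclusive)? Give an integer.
Answer: 6

Derivation:
Subtree rooted at D contains: C, D, G, H, J, K
Count = 6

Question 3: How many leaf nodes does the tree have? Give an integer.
Leaves (nodes with no children): A, B, C, E, G, H, K

Answer: 7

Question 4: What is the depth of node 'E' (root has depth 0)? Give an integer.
Answer: 1

Derivation:
Path from root to E: F -> E
Depth = number of edges = 1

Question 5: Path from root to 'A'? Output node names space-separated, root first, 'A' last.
Answer: F A

Derivation:
Walk down from root: F -> A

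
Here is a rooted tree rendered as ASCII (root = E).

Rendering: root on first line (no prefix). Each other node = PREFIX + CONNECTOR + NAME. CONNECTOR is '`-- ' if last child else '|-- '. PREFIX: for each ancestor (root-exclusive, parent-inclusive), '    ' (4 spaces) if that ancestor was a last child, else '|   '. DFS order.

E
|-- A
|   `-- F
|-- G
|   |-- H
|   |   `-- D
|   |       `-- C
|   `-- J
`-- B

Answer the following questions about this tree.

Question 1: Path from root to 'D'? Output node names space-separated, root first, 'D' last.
Walk down from root: E -> G -> H -> D

Answer: E G H D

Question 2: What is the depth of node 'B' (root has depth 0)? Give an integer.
Answer: 1

Derivation:
Path from root to B: E -> B
Depth = number of edges = 1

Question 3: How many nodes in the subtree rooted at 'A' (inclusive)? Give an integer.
Subtree rooted at A contains: A, F
Count = 2

Answer: 2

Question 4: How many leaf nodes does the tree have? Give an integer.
Answer: 4

Derivation:
Leaves (nodes with no children): B, C, F, J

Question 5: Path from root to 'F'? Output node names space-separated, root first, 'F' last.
Walk down from root: E -> A -> F

Answer: E A F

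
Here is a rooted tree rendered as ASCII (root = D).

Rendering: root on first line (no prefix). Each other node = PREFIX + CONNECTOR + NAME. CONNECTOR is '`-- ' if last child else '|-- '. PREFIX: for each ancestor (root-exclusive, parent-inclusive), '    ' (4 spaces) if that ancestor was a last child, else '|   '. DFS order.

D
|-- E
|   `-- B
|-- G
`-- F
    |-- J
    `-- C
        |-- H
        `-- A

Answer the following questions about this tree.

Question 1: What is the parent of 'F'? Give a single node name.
Scan adjacency: F appears as child of D

Answer: D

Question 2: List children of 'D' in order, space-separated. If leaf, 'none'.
Node D's children (from adjacency): E, G, F

Answer: E G F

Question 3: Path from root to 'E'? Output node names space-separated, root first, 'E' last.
Answer: D E

Derivation:
Walk down from root: D -> E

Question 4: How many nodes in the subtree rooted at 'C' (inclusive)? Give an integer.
Answer: 3

Derivation:
Subtree rooted at C contains: A, C, H
Count = 3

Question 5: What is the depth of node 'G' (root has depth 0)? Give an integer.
Answer: 1

Derivation:
Path from root to G: D -> G
Depth = number of edges = 1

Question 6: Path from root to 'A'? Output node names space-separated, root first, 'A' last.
Answer: D F C A

Derivation:
Walk down from root: D -> F -> C -> A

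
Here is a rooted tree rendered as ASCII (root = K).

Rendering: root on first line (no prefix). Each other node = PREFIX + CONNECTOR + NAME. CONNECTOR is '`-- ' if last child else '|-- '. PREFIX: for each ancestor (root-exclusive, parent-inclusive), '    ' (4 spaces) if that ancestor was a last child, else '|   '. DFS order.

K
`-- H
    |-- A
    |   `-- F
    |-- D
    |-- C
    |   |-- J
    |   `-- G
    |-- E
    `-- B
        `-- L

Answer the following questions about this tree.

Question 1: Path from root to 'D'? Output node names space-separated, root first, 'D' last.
Walk down from root: K -> H -> D

Answer: K H D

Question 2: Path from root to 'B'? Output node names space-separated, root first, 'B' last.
Answer: K H B

Derivation:
Walk down from root: K -> H -> B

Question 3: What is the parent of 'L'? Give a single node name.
Answer: B

Derivation:
Scan adjacency: L appears as child of B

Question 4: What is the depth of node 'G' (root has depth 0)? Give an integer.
Path from root to G: K -> H -> C -> G
Depth = number of edges = 3

Answer: 3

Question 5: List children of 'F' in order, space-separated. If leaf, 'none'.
Answer: none

Derivation:
Node F's children (from adjacency): (leaf)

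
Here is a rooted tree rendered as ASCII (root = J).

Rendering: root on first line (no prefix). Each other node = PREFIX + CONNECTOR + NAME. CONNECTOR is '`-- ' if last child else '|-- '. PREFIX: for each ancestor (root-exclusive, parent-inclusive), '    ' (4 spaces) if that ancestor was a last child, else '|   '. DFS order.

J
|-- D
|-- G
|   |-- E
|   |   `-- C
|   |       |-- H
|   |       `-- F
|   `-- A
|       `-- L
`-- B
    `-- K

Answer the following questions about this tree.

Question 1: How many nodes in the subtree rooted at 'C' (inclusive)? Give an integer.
Answer: 3

Derivation:
Subtree rooted at C contains: C, F, H
Count = 3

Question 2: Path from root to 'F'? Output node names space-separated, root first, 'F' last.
Answer: J G E C F

Derivation:
Walk down from root: J -> G -> E -> C -> F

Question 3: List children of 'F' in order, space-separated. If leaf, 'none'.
Node F's children (from adjacency): (leaf)

Answer: none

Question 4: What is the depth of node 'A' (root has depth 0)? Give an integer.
Answer: 2

Derivation:
Path from root to A: J -> G -> A
Depth = number of edges = 2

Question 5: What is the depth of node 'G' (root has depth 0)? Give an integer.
Path from root to G: J -> G
Depth = number of edges = 1

Answer: 1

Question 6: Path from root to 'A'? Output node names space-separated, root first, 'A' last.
Walk down from root: J -> G -> A

Answer: J G A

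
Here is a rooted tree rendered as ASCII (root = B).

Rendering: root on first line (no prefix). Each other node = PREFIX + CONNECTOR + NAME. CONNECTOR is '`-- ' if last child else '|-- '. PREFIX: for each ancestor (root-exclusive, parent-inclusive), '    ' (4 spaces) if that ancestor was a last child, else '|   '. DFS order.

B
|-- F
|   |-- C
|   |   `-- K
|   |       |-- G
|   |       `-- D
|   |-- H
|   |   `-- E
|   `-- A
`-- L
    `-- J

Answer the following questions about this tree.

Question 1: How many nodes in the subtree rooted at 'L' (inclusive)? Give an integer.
Subtree rooted at L contains: J, L
Count = 2

Answer: 2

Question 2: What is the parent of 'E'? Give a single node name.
Scan adjacency: E appears as child of H

Answer: H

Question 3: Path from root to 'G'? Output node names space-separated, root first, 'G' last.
Walk down from root: B -> F -> C -> K -> G

Answer: B F C K G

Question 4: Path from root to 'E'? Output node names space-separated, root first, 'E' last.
Walk down from root: B -> F -> H -> E

Answer: B F H E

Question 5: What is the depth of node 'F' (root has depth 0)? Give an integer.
Answer: 1

Derivation:
Path from root to F: B -> F
Depth = number of edges = 1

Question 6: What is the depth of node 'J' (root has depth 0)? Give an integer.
Answer: 2

Derivation:
Path from root to J: B -> L -> J
Depth = number of edges = 2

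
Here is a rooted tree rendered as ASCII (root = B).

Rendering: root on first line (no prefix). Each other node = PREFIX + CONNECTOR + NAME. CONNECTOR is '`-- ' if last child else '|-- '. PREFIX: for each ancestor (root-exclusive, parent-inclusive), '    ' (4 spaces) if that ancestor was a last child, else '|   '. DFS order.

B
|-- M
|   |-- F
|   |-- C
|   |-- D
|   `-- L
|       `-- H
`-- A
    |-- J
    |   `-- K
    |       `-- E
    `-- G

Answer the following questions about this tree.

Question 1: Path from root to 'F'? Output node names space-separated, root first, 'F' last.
Answer: B M F

Derivation:
Walk down from root: B -> M -> F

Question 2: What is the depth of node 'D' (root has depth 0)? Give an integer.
Path from root to D: B -> M -> D
Depth = number of edges = 2

Answer: 2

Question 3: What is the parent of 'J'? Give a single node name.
Scan adjacency: J appears as child of A

Answer: A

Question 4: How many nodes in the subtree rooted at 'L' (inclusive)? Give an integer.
Answer: 2

Derivation:
Subtree rooted at L contains: H, L
Count = 2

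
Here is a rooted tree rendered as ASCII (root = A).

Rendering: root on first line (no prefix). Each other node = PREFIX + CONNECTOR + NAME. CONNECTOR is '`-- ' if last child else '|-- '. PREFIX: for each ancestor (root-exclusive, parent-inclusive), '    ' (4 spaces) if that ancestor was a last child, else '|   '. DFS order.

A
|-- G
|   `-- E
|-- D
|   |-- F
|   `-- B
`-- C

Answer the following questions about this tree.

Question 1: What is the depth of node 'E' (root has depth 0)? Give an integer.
Answer: 2

Derivation:
Path from root to E: A -> G -> E
Depth = number of edges = 2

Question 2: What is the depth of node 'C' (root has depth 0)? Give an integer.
Answer: 1

Derivation:
Path from root to C: A -> C
Depth = number of edges = 1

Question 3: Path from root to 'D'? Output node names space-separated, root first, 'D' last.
Walk down from root: A -> D

Answer: A D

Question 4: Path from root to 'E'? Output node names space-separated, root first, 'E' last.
Answer: A G E

Derivation:
Walk down from root: A -> G -> E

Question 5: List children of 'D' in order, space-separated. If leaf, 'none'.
Answer: F B

Derivation:
Node D's children (from adjacency): F, B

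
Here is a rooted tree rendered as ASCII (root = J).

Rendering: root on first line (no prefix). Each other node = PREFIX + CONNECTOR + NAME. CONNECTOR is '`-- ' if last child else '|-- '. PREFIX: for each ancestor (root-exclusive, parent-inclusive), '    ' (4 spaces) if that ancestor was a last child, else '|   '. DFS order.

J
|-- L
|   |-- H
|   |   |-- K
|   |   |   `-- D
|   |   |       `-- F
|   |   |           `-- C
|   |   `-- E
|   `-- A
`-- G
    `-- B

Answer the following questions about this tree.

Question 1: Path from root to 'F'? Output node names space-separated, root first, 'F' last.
Answer: J L H K D F

Derivation:
Walk down from root: J -> L -> H -> K -> D -> F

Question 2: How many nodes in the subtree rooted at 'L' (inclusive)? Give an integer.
Subtree rooted at L contains: A, C, D, E, F, H, K, L
Count = 8

Answer: 8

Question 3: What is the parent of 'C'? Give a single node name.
Scan adjacency: C appears as child of F

Answer: F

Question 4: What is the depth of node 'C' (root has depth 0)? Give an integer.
Path from root to C: J -> L -> H -> K -> D -> F -> C
Depth = number of edges = 6

Answer: 6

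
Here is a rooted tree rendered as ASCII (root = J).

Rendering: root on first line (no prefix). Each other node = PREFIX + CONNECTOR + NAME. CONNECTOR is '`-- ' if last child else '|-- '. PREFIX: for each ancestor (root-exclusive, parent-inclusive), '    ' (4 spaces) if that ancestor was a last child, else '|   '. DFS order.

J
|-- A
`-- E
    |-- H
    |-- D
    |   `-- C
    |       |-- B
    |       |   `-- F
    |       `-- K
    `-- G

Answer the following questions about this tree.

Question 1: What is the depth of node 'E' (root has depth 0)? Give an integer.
Path from root to E: J -> E
Depth = number of edges = 1

Answer: 1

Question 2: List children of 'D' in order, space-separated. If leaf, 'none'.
Node D's children (from adjacency): C

Answer: C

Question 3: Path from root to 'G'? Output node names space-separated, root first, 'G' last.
Answer: J E G

Derivation:
Walk down from root: J -> E -> G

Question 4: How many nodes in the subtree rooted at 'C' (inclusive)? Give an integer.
Answer: 4

Derivation:
Subtree rooted at C contains: B, C, F, K
Count = 4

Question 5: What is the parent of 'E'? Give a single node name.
Answer: J

Derivation:
Scan adjacency: E appears as child of J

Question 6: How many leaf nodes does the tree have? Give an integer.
Answer: 5

Derivation:
Leaves (nodes with no children): A, F, G, H, K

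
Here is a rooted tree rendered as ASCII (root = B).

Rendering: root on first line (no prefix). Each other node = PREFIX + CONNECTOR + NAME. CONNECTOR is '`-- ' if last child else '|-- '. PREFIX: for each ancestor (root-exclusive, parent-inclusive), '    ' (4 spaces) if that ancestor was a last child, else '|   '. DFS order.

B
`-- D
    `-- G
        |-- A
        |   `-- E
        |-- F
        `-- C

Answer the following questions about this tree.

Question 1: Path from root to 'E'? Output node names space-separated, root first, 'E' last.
Answer: B D G A E

Derivation:
Walk down from root: B -> D -> G -> A -> E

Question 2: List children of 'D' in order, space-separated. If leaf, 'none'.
Node D's children (from adjacency): G

Answer: G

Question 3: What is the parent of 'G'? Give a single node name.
Scan adjacency: G appears as child of D

Answer: D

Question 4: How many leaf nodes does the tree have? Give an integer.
Answer: 3

Derivation:
Leaves (nodes with no children): C, E, F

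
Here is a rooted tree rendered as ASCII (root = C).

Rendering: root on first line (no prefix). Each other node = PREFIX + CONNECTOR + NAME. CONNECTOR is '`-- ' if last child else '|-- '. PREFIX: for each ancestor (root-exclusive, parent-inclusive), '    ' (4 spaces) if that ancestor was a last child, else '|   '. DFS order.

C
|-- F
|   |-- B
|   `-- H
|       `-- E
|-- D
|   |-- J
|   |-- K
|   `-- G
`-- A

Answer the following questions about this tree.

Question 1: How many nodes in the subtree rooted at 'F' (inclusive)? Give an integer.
Answer: 4

Derivation:
Subtree rooted at F contains: B, E, F, H
Count = 4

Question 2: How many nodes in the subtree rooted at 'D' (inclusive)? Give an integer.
Answer: 4

Derivation:
Subtree rooted at D contains: D, G, J, K
Count = 4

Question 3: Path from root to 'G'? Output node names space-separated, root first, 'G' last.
Answer: C D G

Derivation:
Walk down from root: C -> D -> G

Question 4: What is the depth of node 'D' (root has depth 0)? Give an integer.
Path from root to D: C -> D
Depth = number of edges = 1

Answer: 1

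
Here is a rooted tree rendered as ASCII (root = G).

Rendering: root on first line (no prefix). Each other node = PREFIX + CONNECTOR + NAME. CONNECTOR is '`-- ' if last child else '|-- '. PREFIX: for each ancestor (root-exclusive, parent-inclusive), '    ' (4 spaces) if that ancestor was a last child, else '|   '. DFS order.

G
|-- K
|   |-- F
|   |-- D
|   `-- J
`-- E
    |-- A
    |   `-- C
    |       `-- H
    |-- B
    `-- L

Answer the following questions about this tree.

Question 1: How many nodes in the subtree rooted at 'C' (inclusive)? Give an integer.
Answer: 2

Derivation:
Subtree rooted at C contains: C, H
Count = 2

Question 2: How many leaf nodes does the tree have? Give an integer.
Answer: 6

Derivation:
Leaves (nodes with no children): B, D, F, H, J, L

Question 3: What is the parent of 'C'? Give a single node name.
Scan adjacency: C appears as child of A

Answer: A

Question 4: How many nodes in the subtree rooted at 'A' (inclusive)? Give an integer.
Answer: 3

Derivation:
Subtree rooted at A contains: A, C, H
Count = 3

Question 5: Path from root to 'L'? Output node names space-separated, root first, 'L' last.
Walk down from root: G -> E -> L

Answer: G E L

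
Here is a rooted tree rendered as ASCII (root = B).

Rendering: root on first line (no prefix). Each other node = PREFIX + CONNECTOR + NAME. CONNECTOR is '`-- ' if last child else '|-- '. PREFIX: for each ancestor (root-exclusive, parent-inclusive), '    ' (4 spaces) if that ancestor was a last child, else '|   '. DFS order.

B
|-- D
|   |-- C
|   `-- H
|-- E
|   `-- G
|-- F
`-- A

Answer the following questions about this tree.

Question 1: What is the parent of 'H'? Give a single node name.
Scan adjacency: H appears as child of D

Answer: D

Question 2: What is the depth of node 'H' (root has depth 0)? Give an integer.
Answer: 2

Derivation:
Path from root to H: B -> D -> H
Depth = number of edges = 2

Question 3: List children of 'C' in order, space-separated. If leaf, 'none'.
Answer: none

Derivation:
Node C's children (from adjacency): (leaf)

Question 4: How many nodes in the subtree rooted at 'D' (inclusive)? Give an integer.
Answer: 3

Derivation:
Subtree rooted at D contains: C, D, H
Count = 3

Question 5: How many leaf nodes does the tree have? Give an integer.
Leaves (nodes with no children): A, C, F, G, H

Answer: 5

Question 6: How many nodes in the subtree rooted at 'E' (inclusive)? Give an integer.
Answer: 2

Derivation:
Subtree rooted at E contains: E, G
Count = 2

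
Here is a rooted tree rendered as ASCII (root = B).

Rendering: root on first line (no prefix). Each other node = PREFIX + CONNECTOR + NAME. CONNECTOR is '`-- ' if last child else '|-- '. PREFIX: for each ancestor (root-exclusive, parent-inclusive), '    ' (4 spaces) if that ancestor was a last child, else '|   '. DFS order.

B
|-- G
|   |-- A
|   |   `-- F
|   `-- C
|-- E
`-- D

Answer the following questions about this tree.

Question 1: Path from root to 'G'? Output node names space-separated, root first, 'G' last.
Answer: B G

Derivation:
Walk down from root: B -> G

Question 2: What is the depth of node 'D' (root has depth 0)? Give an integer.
Path from root to D: B -> D
Depth = number of edges = 1

Answer: 1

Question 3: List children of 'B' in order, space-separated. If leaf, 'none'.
Node B's children (from adjacency): G, E, D

Answer: G E D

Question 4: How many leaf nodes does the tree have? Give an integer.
Leaves (nodes with no children): C, D, E, F

Answer: 4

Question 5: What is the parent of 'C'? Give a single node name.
Answer: G

Derivation:
Scan adjacency: C appears as child of G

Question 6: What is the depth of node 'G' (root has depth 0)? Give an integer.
Answer: 1

Derivation:
Path from root to G: B -> G
Depth = number of edges = 1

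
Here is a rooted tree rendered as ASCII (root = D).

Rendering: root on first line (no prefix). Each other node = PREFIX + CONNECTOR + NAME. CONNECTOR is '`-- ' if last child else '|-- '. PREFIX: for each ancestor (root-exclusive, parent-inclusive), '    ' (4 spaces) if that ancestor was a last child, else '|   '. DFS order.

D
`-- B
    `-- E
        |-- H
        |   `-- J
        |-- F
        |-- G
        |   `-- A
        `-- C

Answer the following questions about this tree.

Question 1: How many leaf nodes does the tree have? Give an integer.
Leaves (nodes with no children): A, C, F, J

Answer: 4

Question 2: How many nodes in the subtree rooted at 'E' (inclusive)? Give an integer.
Answer: 7

Derivation:
Subtree rooted at E contains: A, C, E, F, G, H, J
Count = 7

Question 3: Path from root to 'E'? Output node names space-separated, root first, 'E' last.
Answer: D B E

Derivation:
Walk down from root: D -> B -> E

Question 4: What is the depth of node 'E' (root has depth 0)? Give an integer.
Path from root to E: D -> B -> E
Depth = number of edges = 2

Answer: 2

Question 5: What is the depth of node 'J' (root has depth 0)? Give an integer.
Path from root to J: D -> B -> E -> H -> J
Depth = number of edges = 4

Answer: 4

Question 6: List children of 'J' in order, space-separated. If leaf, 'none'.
Answer: none

Derivation:
Node J's children (from adjacency): (leaf)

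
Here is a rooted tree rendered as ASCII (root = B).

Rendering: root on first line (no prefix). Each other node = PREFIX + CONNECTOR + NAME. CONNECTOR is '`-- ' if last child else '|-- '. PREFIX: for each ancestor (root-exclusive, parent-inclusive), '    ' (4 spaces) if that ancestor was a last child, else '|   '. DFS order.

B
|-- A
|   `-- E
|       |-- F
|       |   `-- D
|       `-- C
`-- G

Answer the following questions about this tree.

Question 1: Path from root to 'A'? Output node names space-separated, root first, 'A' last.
Answer: B A

Derivation:
Walk down from root: B -> A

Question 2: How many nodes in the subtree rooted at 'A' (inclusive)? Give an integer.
Subtree rooted at A contains: A, C, D, E, F
Count = 5

Answer: 5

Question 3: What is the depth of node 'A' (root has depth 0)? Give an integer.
Path from root to A: B -> A
Depth = number of edges = 1

Answer: 1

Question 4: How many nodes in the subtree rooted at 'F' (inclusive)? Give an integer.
Subtree rooted at F contains: D, F
Count = 2

Answer: 2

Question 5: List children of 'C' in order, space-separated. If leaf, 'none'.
Answer: none

Derivation:
Node C's children (from adjacency): (leaf)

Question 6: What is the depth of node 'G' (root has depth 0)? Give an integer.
Answer: 1

Derivation:
Path from root to G: B -> G
Depth = number of edges = 1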